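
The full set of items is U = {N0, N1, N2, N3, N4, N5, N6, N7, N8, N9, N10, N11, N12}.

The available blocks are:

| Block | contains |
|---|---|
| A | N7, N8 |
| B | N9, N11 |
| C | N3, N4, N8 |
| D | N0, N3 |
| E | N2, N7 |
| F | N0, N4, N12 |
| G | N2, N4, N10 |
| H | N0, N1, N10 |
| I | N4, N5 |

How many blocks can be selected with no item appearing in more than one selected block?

4

B, E, H, I are pairwise disjoint (B={N9,N11}; E={N2,N7}; H={N0,N1,N10}; I={N4,N5}).
Every remaining block overlaps one of these, and no 5 of the listed blocks are pairwise disjoint, so 4 is the maximum.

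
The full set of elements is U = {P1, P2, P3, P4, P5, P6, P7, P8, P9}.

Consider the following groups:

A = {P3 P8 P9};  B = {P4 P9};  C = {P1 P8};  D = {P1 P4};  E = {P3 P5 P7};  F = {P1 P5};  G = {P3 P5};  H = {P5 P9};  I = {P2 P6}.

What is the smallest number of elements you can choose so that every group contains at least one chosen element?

4

Take T = {P4, P5, P6, P8}. Each listed group contains at least one of these, so T is a hitting set of size 4.
The groups B, C, G, I are pairwise disjoint, so any hitting set needs a separate element for each — at least 4. Hence 4 is optimal.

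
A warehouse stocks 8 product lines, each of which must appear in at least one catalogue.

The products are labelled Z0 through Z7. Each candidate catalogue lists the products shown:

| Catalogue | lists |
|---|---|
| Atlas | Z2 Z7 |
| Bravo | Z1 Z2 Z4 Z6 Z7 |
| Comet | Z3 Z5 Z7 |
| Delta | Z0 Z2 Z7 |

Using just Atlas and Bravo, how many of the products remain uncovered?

Union of Atlas, Bravo = {Z1, Z2, Z4, Z6, Z7}.
Not covered: Z0, Z3, Z5 — 3 products.

3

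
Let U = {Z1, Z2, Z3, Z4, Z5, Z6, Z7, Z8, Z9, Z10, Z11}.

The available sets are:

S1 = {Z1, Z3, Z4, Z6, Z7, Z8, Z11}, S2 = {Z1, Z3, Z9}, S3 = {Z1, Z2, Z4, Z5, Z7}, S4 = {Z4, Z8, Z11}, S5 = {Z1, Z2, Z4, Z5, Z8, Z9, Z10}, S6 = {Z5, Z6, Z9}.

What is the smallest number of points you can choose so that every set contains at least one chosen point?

2

H = {Z4, Z9} meets every set (each contains at least one member of H), and |H| = 2.
The sets S4, S6 are pairwise disjoint, so any hitting set needs a separate point for each — at least 2. Hence 2 is optimal.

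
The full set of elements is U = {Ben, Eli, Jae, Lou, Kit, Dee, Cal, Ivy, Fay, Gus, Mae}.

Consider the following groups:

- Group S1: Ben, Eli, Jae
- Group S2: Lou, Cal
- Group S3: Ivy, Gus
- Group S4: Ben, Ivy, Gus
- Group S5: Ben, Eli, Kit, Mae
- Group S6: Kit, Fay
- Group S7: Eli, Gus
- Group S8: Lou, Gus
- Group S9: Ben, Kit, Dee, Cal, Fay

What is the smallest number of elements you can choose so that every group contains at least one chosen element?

The 4 elements {Jae, Lou, Kit, Gus} hit every group.
The groups S1, S2, S3, S6 are pairwise disjoint, so any hitting set needs a separate element for each — at least 4. Hence 4 is optimal.

4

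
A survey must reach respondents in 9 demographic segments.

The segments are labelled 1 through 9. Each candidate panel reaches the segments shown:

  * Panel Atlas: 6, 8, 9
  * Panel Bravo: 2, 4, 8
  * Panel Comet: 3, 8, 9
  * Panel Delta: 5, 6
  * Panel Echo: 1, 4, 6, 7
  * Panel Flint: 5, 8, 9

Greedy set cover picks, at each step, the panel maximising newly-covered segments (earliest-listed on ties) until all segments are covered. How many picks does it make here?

Greedy: pick Echo (covers 4 new) → pick Comet (covers 3 new) → pick Bravo (covers 1 new) → pick Delta (covers 1 new). Total picks: 4.

4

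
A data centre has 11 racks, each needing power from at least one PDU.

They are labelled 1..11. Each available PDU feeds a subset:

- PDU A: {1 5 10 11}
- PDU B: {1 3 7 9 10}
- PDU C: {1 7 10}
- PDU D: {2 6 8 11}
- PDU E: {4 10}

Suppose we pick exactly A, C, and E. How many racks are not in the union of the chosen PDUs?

5

Union of A, C, E = {1, 4, 5, 7, 10, 11}.
Not covered: 2, 3, 6, 8, 9 — 5 racks.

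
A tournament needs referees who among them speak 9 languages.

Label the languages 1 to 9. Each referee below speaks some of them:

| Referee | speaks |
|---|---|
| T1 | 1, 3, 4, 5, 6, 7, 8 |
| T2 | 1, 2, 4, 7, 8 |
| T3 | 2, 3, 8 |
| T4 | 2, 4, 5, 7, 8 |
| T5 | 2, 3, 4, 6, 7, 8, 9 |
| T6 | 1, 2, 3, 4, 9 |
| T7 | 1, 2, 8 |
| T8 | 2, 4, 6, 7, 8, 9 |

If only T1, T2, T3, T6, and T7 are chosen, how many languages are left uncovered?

Union of T1, T2, T3, T6, T7 = {1, 2, 3, 4, 5, 6, 7, 8, 9} — that's every language, so 0 are uncovered.

0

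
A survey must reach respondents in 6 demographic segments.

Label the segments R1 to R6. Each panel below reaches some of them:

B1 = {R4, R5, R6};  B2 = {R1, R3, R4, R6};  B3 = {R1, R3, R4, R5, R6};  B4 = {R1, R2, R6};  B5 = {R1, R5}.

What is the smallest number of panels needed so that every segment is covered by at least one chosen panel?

Take {B3, B4}. Their union is {R1, R2, R3, R4, R5, R6}, which is all 6 segments.
No single panel has all 6 segments (the largest, B3, has 5), so 2 is optimal.

2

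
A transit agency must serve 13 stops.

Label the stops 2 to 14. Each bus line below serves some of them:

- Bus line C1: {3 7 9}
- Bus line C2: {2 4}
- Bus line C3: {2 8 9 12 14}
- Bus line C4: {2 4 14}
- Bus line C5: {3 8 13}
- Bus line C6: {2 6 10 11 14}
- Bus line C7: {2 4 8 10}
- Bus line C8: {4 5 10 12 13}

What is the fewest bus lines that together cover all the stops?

4

Take {C1, C5, C6, C8}. Their union is {2, 3, 4, 5, 6, 7, 8, 9, 10, 11, 12, 13, 14}, which is all 13 stops.
No 3 of the 8 bus lines cover everything (all 56 combinations miss at least one stop), so 4 is optimal.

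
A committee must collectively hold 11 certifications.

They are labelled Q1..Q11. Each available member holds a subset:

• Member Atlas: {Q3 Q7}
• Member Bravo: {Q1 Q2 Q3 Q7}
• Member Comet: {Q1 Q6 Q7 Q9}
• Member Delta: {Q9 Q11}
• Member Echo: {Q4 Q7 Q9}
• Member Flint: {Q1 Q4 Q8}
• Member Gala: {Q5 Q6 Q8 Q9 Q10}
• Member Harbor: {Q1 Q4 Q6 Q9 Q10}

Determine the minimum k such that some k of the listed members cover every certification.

4

Bravo and Delta and Echo and Gala together: Bravo ∪ Delta ∪ Echo ∪ Gala = {Q1, Q2, Q3, Q4, Q5, Q6, Q7, Q8, Q9, Q10, Q11} — every certification is covered.
Only Delta contains Q11, so Delta is forced; the remaining 9 certifications need at least 3 more members (each remaining member adds at most 4) — so at least 4 members are needed, and 4 is optimal.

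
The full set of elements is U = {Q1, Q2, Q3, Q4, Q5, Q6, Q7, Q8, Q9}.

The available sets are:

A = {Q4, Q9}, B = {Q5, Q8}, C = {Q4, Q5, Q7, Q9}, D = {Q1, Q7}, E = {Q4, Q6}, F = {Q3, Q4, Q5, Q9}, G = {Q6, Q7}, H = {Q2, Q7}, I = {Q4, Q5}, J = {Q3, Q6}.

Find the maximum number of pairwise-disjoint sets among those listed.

A, B, H, J are pairwise disjoint (A={Q4,Q9}; B={Q5,Q8}; H={Q2,Q7}; J={Q3,Q6}).
Every remaining set overlaps one of these, and no 5 of the listed sets are pairwise disjoint, so 4 is the maximum.

4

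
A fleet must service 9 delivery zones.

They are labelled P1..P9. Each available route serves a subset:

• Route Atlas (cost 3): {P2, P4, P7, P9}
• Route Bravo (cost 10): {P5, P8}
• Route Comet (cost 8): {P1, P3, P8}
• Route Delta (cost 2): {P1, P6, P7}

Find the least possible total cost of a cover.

23

Atlas, Bravo, Comet, Delta together cover every zone (Atlas ∪ Bravo ∪ Comet ∪ Delta = {P1, P2, P3, P4, P5, P6, P7, P8, P9}); total cost 3 + 10 + 8 + 2 = 23.
No covering selection has total cost below 23.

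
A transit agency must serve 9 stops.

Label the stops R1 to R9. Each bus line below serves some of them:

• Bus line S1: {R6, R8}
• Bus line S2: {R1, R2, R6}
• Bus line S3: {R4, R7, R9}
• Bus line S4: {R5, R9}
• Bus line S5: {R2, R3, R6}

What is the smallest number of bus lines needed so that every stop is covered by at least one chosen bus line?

5

S1 and S2 and S3 and S4 and S5 together: S1 ∪ S2 ∪ S3 ∪ S4 ∪ S5 = {R1, R2, R3, R4, R5, R6, R7, R8, R9} — every stop is covered.
No 4 of the 5 bus lines cover everything (all 5 combinations miss at least one stop), so 5 is optimal.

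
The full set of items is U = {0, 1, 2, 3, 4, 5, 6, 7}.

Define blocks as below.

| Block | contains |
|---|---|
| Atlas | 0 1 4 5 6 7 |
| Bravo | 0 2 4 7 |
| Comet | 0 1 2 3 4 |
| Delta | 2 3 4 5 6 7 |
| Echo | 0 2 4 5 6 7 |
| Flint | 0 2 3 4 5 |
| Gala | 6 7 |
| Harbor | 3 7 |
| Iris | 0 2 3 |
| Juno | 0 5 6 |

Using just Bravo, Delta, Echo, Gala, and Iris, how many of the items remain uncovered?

1

Union of Bravo, Delta, Echo, Gala, Iris = {0, 2, 3, 4, 5, 6, 7}.
Not covered: 1 — 1 item.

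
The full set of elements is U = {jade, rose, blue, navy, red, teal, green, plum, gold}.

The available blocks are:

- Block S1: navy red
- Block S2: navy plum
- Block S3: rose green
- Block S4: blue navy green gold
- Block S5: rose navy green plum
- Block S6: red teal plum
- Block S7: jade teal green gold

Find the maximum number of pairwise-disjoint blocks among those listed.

2

S2, S7 are pairwise disjoint (S2={navy,plum}; S7={jade,teal,green,gold}).
Every remaining block overlaps one of these, and no 3 of the listed blocks are pairwise disjoint, so 2 is the maximum.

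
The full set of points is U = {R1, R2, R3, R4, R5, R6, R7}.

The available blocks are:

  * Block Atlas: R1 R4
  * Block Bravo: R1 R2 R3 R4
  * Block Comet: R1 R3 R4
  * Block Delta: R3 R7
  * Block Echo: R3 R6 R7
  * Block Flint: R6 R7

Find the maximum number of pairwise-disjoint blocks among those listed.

2

Atlas, Delta are pairwise disjoint (Atlas={R1,R4}; Delta={R3,R7}).
Every remaining block overlaps one of these, and no 3 of the listed blocks are pairwise disjoint, so 2 is the maximum.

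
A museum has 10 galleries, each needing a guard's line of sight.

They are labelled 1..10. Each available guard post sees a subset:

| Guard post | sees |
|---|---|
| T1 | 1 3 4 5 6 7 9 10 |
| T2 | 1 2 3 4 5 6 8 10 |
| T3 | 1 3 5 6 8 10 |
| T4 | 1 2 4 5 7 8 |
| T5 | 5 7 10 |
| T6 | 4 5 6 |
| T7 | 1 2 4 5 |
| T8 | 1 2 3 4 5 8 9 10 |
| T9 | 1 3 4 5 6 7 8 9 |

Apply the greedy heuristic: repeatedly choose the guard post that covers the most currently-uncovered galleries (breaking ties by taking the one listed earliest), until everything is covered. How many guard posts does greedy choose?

Greedy: pick T1 (covers 8 new) → pick T2 (covers 2 new). Total picks: 2.

2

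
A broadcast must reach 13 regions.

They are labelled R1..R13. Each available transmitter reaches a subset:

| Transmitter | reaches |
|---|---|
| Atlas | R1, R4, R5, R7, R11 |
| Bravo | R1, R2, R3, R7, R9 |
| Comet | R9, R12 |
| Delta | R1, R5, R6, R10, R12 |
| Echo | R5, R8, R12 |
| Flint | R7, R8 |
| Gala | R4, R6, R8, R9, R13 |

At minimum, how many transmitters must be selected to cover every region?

Take {Atlas, Bravo, Delta, Gala}. Their union is {R1, R2, R3, R4, R5, R6, R7, R8, R9, R10, R11, R12, R13}, which is all 13 regions.
No 3 of the 7 transmitters cover everything (all 35 combinations miss at least one region), so 4 is optimal.

4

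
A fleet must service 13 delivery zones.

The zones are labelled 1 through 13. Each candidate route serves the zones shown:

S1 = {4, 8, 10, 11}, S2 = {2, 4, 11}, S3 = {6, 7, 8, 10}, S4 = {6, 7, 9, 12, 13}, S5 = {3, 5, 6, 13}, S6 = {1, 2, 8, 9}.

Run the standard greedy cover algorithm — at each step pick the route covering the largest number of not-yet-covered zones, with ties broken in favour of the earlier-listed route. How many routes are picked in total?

Greedy: pick S4 (covers 5 new) → pick S1 (covers 4 new) → pick S5 (covers 2 new) → pick S6 (covers 2 new). Total picks: 4.

4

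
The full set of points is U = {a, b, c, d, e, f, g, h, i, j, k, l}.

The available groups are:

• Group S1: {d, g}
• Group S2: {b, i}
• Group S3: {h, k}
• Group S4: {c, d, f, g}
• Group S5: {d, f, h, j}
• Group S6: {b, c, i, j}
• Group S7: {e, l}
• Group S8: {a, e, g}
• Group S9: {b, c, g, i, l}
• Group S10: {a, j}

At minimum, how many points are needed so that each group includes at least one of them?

Take T = {a, d, e, h, i}. Each listed group contains at least one of these, so T is a hitting set of size 5.
The groups S1, S2, S3, S7, S10 are pairwise disjoint, so any hitting set needs a separate point for each — at least 5. Hence 5 is optimal.

5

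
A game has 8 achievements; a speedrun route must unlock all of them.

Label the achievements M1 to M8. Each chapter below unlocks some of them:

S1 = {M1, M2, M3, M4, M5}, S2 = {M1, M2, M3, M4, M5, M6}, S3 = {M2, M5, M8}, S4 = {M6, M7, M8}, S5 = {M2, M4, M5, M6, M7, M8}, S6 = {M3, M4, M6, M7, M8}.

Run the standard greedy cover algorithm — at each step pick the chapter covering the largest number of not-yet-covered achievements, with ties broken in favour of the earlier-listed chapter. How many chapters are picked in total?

2

Greedy: pick S2 (covers 6 new) → pick S4 (covers 2 new). Total picks: 2.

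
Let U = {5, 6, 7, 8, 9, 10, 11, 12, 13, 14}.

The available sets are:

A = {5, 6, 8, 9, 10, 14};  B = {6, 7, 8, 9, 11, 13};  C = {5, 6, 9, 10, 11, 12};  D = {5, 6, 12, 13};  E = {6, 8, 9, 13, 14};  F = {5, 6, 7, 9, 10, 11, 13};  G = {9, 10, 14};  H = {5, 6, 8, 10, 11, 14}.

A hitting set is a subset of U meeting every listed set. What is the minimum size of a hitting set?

The 2 points {6, 9} hit every set.
The sets D, G are pairwise disjoint, so any hitting set needs a separate point for each — at least 2. Hence 2 is optimal.

2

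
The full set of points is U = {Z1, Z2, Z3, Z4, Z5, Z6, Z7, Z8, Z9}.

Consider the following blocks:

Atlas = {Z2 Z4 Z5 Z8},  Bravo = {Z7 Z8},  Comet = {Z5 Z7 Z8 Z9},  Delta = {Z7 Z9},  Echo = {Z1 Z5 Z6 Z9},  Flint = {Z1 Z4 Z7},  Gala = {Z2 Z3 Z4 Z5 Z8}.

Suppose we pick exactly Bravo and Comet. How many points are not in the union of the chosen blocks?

Union of Bravo, Comet = {Z5, Z7, Z8, Z9}.
Not covered: Z1, Z2, Z3, Z4, Z6 — 5 points.

5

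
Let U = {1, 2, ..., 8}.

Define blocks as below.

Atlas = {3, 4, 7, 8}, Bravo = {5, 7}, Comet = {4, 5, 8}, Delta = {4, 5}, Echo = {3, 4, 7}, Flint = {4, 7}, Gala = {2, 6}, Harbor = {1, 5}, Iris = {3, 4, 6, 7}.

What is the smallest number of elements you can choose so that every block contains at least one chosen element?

H = {2, 4, 5} meets every block (each contains at least one member of H), and |H| = 3.
The blocks Atlas, Gala, Harbor are pairwise disjoint, so any hitting set needs a separate element for each — at least 3. Hence 3 is optimal.

3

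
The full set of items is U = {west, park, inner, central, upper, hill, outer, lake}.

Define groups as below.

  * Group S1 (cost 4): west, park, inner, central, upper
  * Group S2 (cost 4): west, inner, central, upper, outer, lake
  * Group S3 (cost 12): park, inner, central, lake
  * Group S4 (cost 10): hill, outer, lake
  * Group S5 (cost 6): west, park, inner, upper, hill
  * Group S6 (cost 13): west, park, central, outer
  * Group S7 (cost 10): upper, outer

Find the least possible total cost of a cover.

10

S2, S5 together cover every item (S2 ∪ S5 = {west, park, inner, central, upper, hill, outer, lake}); total cost 4 + 6 = 10.
No covering selection has total cost below 10.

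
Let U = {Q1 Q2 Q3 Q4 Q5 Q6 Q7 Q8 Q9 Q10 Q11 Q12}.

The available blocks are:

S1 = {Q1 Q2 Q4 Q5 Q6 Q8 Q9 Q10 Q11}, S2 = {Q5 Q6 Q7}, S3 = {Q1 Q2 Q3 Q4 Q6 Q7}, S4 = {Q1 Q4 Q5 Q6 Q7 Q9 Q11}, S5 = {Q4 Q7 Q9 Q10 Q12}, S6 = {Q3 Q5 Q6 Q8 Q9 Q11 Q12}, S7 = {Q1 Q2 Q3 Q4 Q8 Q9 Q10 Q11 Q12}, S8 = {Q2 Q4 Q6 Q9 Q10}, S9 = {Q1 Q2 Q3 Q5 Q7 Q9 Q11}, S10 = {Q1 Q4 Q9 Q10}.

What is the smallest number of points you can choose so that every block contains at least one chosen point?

Take H = {Q7, Q9}. Each listed block contains at least one of these, so H is a hitting set of size 2.
The blocks S2, S7 are pairwise disjoint, so any hitting set needs a separate point for each — at least 2. Hence 2 is optimal.

2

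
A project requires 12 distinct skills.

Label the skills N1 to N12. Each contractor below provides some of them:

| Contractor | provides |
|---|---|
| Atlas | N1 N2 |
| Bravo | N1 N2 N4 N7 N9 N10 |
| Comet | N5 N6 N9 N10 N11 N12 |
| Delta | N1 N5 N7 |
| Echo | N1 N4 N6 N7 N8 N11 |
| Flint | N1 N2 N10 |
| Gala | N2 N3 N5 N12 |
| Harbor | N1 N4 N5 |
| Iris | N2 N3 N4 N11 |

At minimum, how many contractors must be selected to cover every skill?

Take {Comet, Echo, Iris}. Their union is {N1, N2, N3, N4, N5, N6, N7, N8, N9, N10, N11, N12}, which is all 12 skills.
Only Echo contains N8, so Echo is forced; the remaining 6 skills need at least 2 more contractors (each remaining contractor adds at most 4) — so at least 3 contractors are needed, and 3 is optimal.

3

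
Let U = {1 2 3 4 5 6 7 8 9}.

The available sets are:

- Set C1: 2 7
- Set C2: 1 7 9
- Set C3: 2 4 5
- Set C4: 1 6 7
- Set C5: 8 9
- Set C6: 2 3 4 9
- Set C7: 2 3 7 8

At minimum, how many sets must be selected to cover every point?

Take {C3, C4, C6, C7}. Their union is {1, 2, 3, 4, 5, 6, 7, 8, 9}, which is all 9 points.
No 3 of the 7 sets cover everything (all 35 combinations miss at least one point), so 4 is optimal.

4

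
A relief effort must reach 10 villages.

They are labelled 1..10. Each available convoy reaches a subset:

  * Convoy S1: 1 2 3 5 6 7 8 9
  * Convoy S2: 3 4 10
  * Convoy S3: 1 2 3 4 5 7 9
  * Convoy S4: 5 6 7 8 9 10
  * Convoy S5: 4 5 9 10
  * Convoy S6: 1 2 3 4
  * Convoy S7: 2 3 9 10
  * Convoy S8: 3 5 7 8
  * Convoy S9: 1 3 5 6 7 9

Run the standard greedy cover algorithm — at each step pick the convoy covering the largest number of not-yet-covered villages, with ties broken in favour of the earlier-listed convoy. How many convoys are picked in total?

Greedy: pick S1 (covers 8 new) → pick S2 (covers 2 new). Total picks: 2.

2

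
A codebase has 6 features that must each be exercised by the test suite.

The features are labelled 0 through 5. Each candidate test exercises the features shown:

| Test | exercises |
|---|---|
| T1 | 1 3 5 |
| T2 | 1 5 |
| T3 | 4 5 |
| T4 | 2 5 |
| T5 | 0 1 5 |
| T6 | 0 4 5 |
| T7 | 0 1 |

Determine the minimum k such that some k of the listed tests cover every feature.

Take {T1, T4, T6}. Their union is {0, 1, 2, 3, 4, 5}, which is all 6 features.
Only T4 contains 2, so T4 is forced; the remaining 4 features need at least 2 more tests (each remaining test adds at most 2) — so at least 3 tests are needed, and 3 is optimal.

3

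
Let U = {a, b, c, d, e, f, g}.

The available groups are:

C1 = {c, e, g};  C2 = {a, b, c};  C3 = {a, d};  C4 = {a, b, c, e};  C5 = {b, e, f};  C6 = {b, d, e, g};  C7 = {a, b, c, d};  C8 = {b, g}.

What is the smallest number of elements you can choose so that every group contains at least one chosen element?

3

H = {a, e, g} meets every group (each contains at least one member of H), and |H| = 3.
No choice of 2 elements meets every group, so 3 is the minimum.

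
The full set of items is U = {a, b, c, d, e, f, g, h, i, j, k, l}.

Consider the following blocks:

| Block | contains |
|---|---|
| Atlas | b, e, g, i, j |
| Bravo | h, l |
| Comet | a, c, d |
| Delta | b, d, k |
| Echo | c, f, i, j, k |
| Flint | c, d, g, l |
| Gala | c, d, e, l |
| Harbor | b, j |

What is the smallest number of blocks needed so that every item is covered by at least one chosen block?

4

Take {Atlas, Bravo, Comet, Echo}. Their union is {a, b, c, d, e, f, g, h, i, j, k, l}, which is all 12 items.
Only Echo contains f, so Echo is forced; the remaining 7 items need at least 3 more blocks (each remaining block adds at most 3) — so at least 4 blocks are needed, and 4 is optimal.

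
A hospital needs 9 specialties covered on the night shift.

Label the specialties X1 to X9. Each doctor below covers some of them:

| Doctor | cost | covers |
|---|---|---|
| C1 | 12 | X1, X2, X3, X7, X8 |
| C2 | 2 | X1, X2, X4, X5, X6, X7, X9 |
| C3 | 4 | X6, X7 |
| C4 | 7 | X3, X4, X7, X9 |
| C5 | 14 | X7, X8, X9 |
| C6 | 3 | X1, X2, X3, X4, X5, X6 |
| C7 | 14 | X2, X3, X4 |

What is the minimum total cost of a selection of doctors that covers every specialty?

C1, C2 together cover every specialty (C1 ∪ C2 = {X1, X2, X3, X4, X5, X6, X7, X8, X9}); total cost 12 + 2 = 14.
The greedy pick C2, C6, C1 costs 17; no covering selection beats 14.

14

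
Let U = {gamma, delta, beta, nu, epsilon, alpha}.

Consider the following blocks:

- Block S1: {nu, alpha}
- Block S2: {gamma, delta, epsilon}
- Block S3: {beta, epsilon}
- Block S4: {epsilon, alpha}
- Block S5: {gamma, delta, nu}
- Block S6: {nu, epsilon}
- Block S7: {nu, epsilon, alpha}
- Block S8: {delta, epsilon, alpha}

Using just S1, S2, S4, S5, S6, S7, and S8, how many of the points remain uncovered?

Union of S1, S2, S4, S5, S6, S7, S8 = {gamma, delta, nu, epsilon, alpha}.
Not covered: beta — 1 point.

1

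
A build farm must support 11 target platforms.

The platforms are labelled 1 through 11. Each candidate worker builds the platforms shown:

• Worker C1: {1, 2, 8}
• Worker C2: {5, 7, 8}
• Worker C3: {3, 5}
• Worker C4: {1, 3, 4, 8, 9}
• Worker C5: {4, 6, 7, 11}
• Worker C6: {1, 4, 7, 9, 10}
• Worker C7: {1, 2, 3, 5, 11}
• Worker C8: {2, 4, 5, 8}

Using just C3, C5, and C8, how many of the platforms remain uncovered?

Union of C3, C5, C8 = {2, 3, 4, 5, 6, 7, 8, 11}.
Not covered: 1, 9, 10 — 3 platforms.

3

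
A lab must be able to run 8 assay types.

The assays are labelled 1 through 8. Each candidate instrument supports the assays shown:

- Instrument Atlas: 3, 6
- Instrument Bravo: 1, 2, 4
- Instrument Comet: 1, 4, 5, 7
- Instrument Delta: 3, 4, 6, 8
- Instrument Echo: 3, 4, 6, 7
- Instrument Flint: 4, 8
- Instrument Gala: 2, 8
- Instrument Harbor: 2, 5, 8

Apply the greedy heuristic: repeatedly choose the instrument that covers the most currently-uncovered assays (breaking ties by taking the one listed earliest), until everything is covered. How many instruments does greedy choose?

3

Greedy: pick Comet (covers 4 new) → pick Delta (covers 3 new) → pick Bravo (covers 1 new). Total picks: 3.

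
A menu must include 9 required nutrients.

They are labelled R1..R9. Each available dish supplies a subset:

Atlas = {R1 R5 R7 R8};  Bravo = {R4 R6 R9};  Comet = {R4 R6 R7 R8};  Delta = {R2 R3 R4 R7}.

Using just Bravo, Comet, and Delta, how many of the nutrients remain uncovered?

Union of Bravo, Comet, Delta = {R2, R3, R4, R6, R7, R8, R9}.
Not covered: R1, R5 — 2 nutrients.

2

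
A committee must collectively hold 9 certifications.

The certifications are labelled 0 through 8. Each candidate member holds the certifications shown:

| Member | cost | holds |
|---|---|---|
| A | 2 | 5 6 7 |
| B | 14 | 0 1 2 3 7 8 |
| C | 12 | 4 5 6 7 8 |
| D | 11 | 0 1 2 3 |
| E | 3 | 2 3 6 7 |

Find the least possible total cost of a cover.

C, D together cover every certification (C ∪ D = {0, 1, 2, 3, 4, 5, 6, 7, 8}); total cost 12 + 11 = 23.
The greedy pick A, E, B, C costs 31; no covering selection beats 23.

23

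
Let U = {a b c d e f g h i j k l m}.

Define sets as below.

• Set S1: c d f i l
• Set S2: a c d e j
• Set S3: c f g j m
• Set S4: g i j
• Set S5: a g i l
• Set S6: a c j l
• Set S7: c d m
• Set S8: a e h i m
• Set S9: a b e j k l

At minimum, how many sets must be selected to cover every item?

4

S2 and S3 and S8 and S9 together: S2 ∪ S3 ∪ S8 ∪ S9 = {a, b, c, d, e, f, g, h, i, j, k, l, m} — every item is covered.
No 3 of the 9 sets cover everything (all 84 combinations miss at least one item), so 4 is optimal.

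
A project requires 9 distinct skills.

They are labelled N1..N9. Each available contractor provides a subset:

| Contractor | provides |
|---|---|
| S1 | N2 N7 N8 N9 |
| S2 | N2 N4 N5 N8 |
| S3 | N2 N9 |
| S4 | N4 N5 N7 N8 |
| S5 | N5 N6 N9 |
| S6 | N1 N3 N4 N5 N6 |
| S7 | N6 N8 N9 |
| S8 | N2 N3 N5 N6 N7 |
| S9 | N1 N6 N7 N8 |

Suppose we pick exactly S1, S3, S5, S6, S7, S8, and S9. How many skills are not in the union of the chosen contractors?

0

Union of S1, S3, S5, S6, S7, S8, S9 = {N1, N2, N3, N4, N5, N6, N7, N8, N9} — that's every skill, so 0 are uncovered.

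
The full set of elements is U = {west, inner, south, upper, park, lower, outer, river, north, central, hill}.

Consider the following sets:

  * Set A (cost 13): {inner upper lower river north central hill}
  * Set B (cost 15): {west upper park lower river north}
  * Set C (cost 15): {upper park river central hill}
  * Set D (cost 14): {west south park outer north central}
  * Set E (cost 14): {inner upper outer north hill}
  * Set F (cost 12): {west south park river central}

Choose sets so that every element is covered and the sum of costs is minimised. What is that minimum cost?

A, D together cover every element (A ∪ D = {west, inner, south, upper, park, lower, outer, river, north, central, hill}); total cost 13 + 14 = 27.
No covering selection has total cost below 27.

27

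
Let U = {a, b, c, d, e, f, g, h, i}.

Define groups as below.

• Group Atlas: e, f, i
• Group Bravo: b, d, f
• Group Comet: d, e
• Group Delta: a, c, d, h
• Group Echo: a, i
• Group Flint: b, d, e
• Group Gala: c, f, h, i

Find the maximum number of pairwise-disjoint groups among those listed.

Flint, Gala are pairwise disjoint (Flint={b,d,e}; Gala={c,f,h,i}).
Every remaining group overlaps one of these, and no 3 of the listed groups are pairwise disjoint, so 2 is the maximum.

2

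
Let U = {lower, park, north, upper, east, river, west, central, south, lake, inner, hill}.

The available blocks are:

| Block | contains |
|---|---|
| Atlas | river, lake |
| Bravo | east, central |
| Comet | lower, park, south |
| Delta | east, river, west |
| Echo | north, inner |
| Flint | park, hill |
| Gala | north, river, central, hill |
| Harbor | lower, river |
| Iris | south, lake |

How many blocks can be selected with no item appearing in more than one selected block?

5

Bravo, Echo, Flint, Harbor, Iris are pairwise disjoint (Bravo={east,central}; Echo={north,inner}; Flint={park,hill}; Harbor={lower,river}; Iris={south,lake}).
Every remaining block overlaps one of these, and no 6 of the listed blocks are pairwise disjoint, so 5 is the maximum.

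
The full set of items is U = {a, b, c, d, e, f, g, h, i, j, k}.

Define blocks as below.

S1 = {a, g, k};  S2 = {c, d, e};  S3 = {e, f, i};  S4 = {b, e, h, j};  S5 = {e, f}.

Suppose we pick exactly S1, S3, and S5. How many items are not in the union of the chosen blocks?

5

Union of S1, S3, S5 = {a, e, f, g, i, k}.
Not covered: b, c, d, h, j — 5 items.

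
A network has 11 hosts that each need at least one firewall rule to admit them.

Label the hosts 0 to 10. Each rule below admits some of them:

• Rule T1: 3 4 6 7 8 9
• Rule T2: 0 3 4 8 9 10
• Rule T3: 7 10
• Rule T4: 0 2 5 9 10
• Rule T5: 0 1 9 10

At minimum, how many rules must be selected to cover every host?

T1 and T4 and T5 together: T1 ∪ T4 ∪ T5 = {0, 1, 2, 3, 4, 5, 6, 7, 8, 9, 10} — every host is covered.
Only T5 contains 1, so T5 is forced; the remaining 7 hosts need at least 2 more rules (each remaining rule adds at most 5) — so at least 3 rules are needed, and 3 is optimal.

3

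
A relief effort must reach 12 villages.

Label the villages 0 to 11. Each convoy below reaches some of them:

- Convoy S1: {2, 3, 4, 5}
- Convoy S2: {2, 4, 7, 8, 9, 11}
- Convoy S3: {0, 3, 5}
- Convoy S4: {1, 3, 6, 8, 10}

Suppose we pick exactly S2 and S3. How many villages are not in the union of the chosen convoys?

Union of S2, S3 = {0, 2, 3, 4, 5, 7, 8, 9, 11}.
Not covered: 1, 6, 10 — 3 villages.

3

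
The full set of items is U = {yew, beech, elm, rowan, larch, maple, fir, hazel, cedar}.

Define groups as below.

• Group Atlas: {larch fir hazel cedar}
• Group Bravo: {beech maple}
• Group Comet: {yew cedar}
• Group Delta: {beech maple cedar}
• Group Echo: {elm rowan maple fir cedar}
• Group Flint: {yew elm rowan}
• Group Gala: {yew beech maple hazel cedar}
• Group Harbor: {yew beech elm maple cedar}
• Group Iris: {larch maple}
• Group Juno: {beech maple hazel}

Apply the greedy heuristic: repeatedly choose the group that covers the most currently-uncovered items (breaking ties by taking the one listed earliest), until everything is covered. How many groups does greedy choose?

Greedy: pick Echo (covers 5 new) → pick Gala (covers 3 new) → pick Atlas (covers 1 new). Total picks: 3.

3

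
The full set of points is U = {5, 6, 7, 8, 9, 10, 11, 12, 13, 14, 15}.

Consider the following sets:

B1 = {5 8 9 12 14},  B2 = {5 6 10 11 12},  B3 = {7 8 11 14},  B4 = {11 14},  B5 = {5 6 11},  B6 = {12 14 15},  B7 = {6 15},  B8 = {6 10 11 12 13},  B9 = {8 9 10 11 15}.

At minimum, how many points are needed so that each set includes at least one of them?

3

Take H = {9, 11, 15}. Each listed set contains at least one of these, so H is a hitting set of size 3.
No choice of 2 points meets every set, so 3 is the minimum.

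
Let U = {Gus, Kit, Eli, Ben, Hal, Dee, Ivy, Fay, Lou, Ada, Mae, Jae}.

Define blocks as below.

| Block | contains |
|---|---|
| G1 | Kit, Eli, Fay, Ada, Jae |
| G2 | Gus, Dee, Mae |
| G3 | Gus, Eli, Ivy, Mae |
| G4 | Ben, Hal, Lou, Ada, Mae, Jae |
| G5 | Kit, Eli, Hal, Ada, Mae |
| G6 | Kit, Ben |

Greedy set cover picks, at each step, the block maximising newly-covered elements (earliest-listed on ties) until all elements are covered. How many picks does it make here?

4

Greedy: pick G4 (covers 6 new) → pick G1 (covers 3 new) → pick G2 (covers 2 new) → pick G3 (covers 1 new). Total picks: 4.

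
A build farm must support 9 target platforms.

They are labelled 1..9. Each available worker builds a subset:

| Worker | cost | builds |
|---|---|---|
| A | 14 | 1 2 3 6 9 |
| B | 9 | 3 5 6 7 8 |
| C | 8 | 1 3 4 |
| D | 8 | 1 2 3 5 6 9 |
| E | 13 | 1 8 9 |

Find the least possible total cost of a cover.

25

B, C, D together cover every platform (B ∪ C ∪ D = {1, 2, 3, 4, 5, 6, 7, 8, 9}); total cost 9 + 8 + 8 = 25.
No covering selection has total cost below 25.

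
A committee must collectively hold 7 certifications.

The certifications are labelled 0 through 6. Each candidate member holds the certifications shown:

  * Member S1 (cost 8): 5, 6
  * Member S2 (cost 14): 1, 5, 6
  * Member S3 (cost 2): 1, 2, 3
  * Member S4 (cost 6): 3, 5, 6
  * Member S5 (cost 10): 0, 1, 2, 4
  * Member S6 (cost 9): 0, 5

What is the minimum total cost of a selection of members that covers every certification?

16

S4, S5 together cover every certification (S4 ∪ S5 = {0, 1, 2, 3, 4, 5, 6}); total cost 6 + 10 = 16.
The greedy pick S3, S4, S5 costs 18; no covering selection beats 16.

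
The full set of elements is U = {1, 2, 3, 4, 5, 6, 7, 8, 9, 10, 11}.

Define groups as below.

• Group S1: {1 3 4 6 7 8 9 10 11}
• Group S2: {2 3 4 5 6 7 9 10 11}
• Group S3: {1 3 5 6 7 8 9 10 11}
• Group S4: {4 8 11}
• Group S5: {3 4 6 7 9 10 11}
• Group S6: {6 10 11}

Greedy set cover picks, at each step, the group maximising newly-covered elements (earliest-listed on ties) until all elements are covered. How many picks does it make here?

Greedy: pick S1 (covers 9 new) → pick S2 (covers 2 new). Total picks: 2.

2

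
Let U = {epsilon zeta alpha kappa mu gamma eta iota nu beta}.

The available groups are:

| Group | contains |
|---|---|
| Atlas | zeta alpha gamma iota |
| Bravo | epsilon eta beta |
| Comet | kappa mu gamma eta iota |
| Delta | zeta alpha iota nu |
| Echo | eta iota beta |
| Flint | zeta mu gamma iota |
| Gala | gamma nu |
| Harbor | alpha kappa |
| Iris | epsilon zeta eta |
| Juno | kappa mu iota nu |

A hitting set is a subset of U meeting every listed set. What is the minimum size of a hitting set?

H = {zeta, kappa, eta, nu} meets every group (each contains at least one member of H), and |H| = 4.
No choice of 3 points meets every group, so 4 is the minimum.

4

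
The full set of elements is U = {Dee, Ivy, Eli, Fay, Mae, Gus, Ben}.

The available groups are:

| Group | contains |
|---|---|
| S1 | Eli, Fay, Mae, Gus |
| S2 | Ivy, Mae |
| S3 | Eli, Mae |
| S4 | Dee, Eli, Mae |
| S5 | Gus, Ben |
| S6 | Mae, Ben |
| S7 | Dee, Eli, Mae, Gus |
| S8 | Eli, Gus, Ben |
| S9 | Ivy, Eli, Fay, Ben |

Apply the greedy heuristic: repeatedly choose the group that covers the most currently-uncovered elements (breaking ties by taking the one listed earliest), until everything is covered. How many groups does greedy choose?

Greedy: pick S1 (covers 4 new) → pick S9 (covers 2 new) → pick S4 (covers 1 new). Total picks: 3.
(The true minimum cover uses only 2 groups, so greedy is not optimal here.)

3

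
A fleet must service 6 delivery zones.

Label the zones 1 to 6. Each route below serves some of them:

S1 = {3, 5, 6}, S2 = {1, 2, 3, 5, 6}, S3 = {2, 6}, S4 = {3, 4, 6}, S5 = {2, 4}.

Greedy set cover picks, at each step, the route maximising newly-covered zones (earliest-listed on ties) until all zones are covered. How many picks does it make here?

Greedy: pick S2 (covers 5 new) → pick S4 (covers 1 new). Total picks: 2.

2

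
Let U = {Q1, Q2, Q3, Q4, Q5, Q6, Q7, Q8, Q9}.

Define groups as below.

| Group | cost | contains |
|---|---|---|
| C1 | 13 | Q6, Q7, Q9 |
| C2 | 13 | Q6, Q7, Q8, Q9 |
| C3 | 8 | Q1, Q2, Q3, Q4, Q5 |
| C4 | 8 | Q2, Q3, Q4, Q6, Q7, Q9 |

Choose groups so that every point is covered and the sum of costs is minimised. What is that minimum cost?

C2, C3 together cover every point (C2 ∪ C3 = {Q1, Q2, Q3, Q4, Q5, Q6, Q7, Q8, Q9}); total cost 13 + 8 = 21.
The greedy pick C4, C3, C2 costs 29; no covering selection beats 21.

21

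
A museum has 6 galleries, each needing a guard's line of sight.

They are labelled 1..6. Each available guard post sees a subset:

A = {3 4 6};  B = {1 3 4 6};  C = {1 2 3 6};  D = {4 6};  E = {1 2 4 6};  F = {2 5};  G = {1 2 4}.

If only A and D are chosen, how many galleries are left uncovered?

3

Union of A, D = {3, 4, 6}.
Not covered: 1, 2, 5 — 3 galleries.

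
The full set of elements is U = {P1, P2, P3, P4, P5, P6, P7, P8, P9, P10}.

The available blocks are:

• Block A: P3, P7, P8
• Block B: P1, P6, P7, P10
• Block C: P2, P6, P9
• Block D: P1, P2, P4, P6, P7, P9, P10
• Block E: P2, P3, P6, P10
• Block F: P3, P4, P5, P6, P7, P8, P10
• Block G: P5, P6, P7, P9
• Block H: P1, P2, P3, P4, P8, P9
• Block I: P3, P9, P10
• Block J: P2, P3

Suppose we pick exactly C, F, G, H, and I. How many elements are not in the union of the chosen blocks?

0

Union of C, F, G, H, I = {P1, P2, P3, P4, P5, P6, P7, P8, P9, P10} — that's every element, so 0 are uncovered.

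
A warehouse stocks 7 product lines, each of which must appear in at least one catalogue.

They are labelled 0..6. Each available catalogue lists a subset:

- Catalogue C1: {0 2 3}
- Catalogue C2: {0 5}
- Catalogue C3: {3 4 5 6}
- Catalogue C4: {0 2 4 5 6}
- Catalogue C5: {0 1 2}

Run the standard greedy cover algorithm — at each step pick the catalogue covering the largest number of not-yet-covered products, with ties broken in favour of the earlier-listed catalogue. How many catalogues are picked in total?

3

Greedy: pick C4 (covers 5 new) → pick C1 (covers 1 new) → pick C5 (covers 1 new). Total picks: 3.
(The true minimum cover uses only 2 catalogues, so greedy is not optimal here.)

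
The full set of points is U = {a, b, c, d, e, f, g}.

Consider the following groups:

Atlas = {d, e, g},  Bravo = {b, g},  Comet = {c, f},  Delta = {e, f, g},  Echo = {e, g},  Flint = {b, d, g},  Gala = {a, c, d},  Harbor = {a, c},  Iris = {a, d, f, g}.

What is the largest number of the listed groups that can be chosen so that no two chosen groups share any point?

Echo, Gala are pairwise disjoint (Echo={e,g}; Gala={a,c,d}).
Every remaining group overlaps one of these, and no 3 of the listed groups are pairwise disjoint, so 2 is the maximum.

2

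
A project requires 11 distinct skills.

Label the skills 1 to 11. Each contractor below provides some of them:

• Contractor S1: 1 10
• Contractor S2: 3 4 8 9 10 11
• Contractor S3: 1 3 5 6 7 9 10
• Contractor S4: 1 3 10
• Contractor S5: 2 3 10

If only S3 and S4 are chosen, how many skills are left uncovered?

Union of S3, S4 = {1, 3, 5, 6, 7, 9, 10}.
Not covered: 2, 4, 8, 11 — 4 skills.

4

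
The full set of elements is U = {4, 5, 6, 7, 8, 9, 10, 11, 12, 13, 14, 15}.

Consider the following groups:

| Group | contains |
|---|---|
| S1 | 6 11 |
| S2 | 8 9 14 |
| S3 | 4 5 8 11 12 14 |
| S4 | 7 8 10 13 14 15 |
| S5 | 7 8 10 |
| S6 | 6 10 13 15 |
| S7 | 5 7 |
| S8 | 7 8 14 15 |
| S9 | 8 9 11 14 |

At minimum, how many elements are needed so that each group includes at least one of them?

3

Take H = {6, 7, 14}. Each listed group contains at least one of these, so H is a hitting set of size 3.
The groups S2, S6, S7 are pairwise disjoint, so any hitting set needs a separate element for each — at least 3. Hence 3 is optimal.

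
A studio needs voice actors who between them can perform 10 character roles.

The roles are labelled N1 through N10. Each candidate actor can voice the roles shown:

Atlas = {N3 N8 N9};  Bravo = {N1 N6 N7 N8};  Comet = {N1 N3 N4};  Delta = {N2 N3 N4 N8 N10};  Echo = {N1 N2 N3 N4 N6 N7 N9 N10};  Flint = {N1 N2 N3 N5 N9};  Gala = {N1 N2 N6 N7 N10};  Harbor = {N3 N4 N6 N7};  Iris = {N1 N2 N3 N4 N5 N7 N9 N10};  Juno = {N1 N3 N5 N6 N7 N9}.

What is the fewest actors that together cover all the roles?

Delta and Juno together: Delta ∪ Juno = {N1, N2, N3, N4, N5, N6, N7, N8, N9, N10} — every role is covered.
No single actor has all 10 roles (the largest, Echo, has 8), so 2 is optimal.

2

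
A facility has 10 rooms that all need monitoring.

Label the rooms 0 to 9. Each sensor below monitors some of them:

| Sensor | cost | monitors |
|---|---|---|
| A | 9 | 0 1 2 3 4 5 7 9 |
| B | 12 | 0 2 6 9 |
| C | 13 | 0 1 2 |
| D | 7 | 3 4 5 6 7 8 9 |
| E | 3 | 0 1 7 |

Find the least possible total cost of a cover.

A, D together cover every room (A ∪ D = {0, 1, 2, 3, 4, 5, 6, 7, 8, 9}); total cost 9 + 7 = 16.
The greedy pick D, E, A costs 19; no covering selection beats 16.

16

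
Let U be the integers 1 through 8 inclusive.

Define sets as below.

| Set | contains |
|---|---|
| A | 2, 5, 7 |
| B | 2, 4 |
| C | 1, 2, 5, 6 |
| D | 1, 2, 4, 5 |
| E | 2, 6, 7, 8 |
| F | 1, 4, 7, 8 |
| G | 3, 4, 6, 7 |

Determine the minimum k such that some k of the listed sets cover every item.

D and E and G together: D ∪ E ∪ G = {1, 2, 3, 4, 5, 6, 7, 8} — every item is covered.
Only G contains 3, so G is forced; the remaining 4 items need at least 2 more sets (each remaining set adds at most 3) — so at least 3 sets are needed, and 3 is optimal.

3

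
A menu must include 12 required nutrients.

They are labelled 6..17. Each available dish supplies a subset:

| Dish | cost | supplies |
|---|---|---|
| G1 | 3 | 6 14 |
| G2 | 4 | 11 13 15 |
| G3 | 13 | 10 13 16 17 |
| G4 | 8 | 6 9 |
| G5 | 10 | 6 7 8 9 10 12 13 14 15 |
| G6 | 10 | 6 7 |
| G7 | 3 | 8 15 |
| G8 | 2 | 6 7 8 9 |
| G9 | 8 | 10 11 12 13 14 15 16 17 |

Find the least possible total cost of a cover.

10

G8, G9 together cover every nutrient (G8 ∪ G9 = {6, 7, 8, 9, 10, 11, 12, 13, 14, 15, 16, 17}); total cost 2 + 8 = 10.
No covering selection has total cost below 10.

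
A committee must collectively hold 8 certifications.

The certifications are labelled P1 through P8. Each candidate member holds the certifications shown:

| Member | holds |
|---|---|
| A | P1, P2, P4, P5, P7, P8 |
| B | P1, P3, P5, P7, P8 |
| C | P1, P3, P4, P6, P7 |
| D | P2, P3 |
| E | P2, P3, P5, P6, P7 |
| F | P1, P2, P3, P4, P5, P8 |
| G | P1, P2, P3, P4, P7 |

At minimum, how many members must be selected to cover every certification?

A and C together: A ∪ C = {P1, P2, P3, P4, P5, P6, P7, P8} — every certification is covered.
No single member has all 8 certifications (the largest, A, has 6), so 2 is optimal.

2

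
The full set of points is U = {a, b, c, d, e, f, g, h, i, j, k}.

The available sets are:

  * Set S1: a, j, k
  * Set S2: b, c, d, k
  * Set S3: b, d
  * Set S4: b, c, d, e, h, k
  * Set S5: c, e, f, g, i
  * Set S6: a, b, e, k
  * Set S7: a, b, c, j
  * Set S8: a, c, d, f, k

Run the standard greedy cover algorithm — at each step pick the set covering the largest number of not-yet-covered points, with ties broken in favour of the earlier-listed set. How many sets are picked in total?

Greedy: pick S4 (covers 6 new) → pick S5 (covers 3 new) → pick S1 (covers 2 new). Total picks: 3.

3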